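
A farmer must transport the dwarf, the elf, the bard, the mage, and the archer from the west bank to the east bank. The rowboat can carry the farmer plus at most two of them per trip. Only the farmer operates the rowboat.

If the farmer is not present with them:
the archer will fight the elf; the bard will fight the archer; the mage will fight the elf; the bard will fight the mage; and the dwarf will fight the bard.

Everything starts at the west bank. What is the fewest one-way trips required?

Counting alone: the farmer can take at most 2 across per trip to the east bank, so moving all 5 needs at least 3 loaded trips out, with a return between consecutive ones — at least 5 crossings.
The safety rule pushes this higher. Following every safe sequence of crossings, the most of the 5 that can be at the east bank as the rowboat arrives there on crossing 5 is 4 — never all 5.
So no plan with fewer than 7 crossings exists, and this one achieves 7:
1. Farmer goes to the east bank with the bard and the elf.  [the west bank: the archer, the dwarf, the mage | the east bank: the bard, the elf]
2. Farmer goes back to the west bank alone.  [the west bank: the archer, the dwarf, the mage | the east bank: the bard, the elf]
3. Farmer goes to the east bank with the dwarf.  [the west bank: the archer, the mage | the east bank: the bard, the dwarf, the elf]
4. Farmer goes back to the west bank with the bard.  [the west bank: the archer, the bard, the mage | the east bank: the dwarf, the elf]
5. Farmer goes to the east bank with the archer and the mage.  [the west bank: the bard | the east bank: the archer, the dwarf, the elf, the mage]
6. Farmer goes back to the west bank with the elf.  [the west bank: the bard, the elf | the east bank: the archer, the dwarf, the mage]
7. Farmer goes to the east bank with the bard and the elf.  [the west bank: — | the east bank: the archer, the bard, the dwarf, the elf, the mage]

7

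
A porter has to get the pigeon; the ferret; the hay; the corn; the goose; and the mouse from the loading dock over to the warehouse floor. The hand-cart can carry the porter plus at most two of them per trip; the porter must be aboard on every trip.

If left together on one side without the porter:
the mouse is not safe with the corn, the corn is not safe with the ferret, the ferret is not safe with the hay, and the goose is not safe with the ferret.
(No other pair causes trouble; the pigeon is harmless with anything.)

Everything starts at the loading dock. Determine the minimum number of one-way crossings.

7

Counting alone: the porter can take at most 2 across per trip to the warehouse floor, so moving all 6 needs at least 3 loaded trips out, with a return between consecutive ones — at least 5 crossings.
The safety rule pushes this higher. Following every safe sequence of crossings, the most of the 6 that can be at the warehouse floor as the hand-cart arrives there on crossing 5 is 5 — never all 6.
So no plan with fewer than 7 crossings exists, and this one achieves 7:
1. Porter goes to the warehouse floor with the corn and the ferret.  [the loading dock: the goose, the hay, the mouse, the pigeon | the warehouse floor: the corn, the ferret]
2. Porter goes back to the loading dock with the ferret.  [the loading dock: the ferret, the goose, the hay, the mouse, the pigeon | the warehouse floor: the corn]
3. Porter goes to the warehouse floor with the ferret and the pigeon.  [the loading dock: the goose, the hay, the mouse | the warehouse floor: the corn, the ferret, the pigeon]
4. Porter goes back to the loading dock with the ferret.  [the loading dock: the ferret, the goose, the hay, the mouse | the warehouse floor: the corn, the pigeon]
5. Porter goes to the warehouse floor with the goose and the hay.  [the loading dock: the ferret, the mouse | the warehouse floor: the corn, the goose, the hay, the pigeon]
6. Porter goes back to the loading dock alone.  [the loading dock: the ferret, the mouse | the warehouse floor: the corn, the goose, the hay, the pigeon]
7. Porter goes to the warehouse floor with the ferret and the mouse.  [the loading dock: — | the warehouse floor: the corn, the ferret, the goose, the hay, the mouse, the pigeon]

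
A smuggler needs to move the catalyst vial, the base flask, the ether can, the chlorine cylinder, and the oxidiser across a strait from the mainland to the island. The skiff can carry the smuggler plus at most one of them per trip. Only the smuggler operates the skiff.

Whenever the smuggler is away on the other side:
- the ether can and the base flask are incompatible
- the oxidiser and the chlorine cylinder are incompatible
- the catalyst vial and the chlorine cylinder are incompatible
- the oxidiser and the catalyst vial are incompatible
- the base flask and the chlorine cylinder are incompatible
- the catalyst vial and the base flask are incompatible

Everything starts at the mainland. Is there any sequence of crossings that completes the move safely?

Whatever the first load, the items left behind include a forbidden pair without the smuggler. No opening move is safe, so no plan exists.

No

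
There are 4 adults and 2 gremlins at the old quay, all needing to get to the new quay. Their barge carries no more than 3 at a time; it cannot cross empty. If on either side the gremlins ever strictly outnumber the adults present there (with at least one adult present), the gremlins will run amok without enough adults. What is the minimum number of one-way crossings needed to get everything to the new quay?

5

Counting alone: each trip to the new quay takes at most 3 across and each return brings at least 1 back, so after t trips out (and t−1 returns) at most 3t − (t−1) of the 6 are across; that first reaches 6 at t = 3, so at least 5 crossings are needed.
The plan below uses exactly 5 crossings, so it is optimal:
1. 2 gremlins → the new quay.  (the old quay: 4A 0G; the new quay: 0A 2G)
2. 1 gremlin ← the old quay.  (the old quay: 4A 1G; the new quay: 0A 1G)
3. 2 adults and 1 gremlin → the new quay.  (the old quay: 2A 0G; the new quay: 2A 2G)
4. 1 gremlin ← the old quay.  (the old quay: 2A 1G; the new quay: 2A 1G)
5. 2 adults and 1 gremlin → the new quay.  (the old quay: 0A 0G; the new quay: 4A 2G)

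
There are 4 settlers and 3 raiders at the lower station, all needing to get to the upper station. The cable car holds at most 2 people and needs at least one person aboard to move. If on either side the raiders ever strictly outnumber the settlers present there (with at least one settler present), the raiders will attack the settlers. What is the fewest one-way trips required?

11

Counting alone: each trip to the upper station takes at most 2 across and each return brings at least 1 back, so after t trips out (and t−1 returns) at most 2t − (t−1) of the 7 are across; that first reaches 7 at t = 6, so at least 11 crossings are needed.
The plan below uses exactly 11 crossings, so it is optimal:
1. 2 raiders → the upper station.  (the lower station: 4S 1R; the upper station: 0S 2R)
2. 1 raider ← the lower station.  (the lower station: 4S 2R; the upper station: 0S 1R)
3. 2 raiders → the upper station.  (the lower station: 4S 0R; the upper station: 0S 3R)
4. 1 raider ← the lower station.  (the lower station: 4S 1R; the upper station: 0S 2R)
5. 2 settlers → the upper station.  (the lower station: 2S 1R; the upper station: 2S 2R)
6. 1 raider ← the lower station.  (the lower station: 2S 2R; the upper station: 2S 1R)
7. 1 settler and 1 raider → the upper station.  (the lower station: 1S 1R; the upper station: 3S 2R)
8. 1 settler ← the lower station.  (the lower station: 2S 1R; the upper station: 2S 2R)
9. 1 settler and 1 raider → the upper station.  (the lower station: 1S 0R; the upper station: 3S 3R)
10. 1 raider ← the lower station.  (the lower station: 1S 1R; the upper station: 3S 2R)
11. 1 settler and 1 raider → the upper station.  (the lower station: 0S 0R; the upper station: 4S 3R)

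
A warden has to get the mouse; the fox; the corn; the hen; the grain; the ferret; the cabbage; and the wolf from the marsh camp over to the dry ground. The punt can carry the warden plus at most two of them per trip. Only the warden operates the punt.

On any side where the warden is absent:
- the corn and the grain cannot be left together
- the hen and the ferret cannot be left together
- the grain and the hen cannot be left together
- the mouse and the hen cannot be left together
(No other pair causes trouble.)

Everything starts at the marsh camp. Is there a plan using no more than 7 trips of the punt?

No

Counting alone: the warden can take at most 2 across per trip to the dry ground, so moving all 8 needs at least 4 loaded trips out, with a return between consecutive ones — at least 7 crossings.
The safety rule pushes this higher. Following every safe sequence of crossings, the most of the 8 that can be at the dry ground as the punt arrives there on crossing 7 is 7 — never all 8.
So the move cannot be finished within 7 crossings. (The shortest complete plan takes 9:)
1. Warden goes to the dry ground with the corn and the hen.
2. Warden goes back to the marsh camp alone.
3. Warden goes to the dry ground with the fox.
4. Warden goes back to the marsh camp alone.
5. Warden goes to the dry ground with the cabbage and the wolf.
6. Warden goes back to the marsh camp alone.
7. Warden goes to the dry ground with the ferret and the mouse.
8. Warden goes back to the marsh camp with the hen.
9. Warden goes to the dry ground with the grain and the hen.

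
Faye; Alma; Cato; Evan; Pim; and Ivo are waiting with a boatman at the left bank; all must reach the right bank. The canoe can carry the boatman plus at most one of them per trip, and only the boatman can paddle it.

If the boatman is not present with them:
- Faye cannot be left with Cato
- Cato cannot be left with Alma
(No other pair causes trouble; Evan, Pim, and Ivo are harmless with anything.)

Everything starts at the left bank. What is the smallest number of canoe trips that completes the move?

13

Counting alone: the boatman can take at most 1 across per trip to the right bank, so moving all 6 needs at least 6 loaded trips out, with a return between consecutive ones — at least 11 crossings.
The safety rule pushes this higher. Following every safe sequence of crossings, the most of the 6 that can be at the right bank as the canoe arrives there on crossing 11 is 5 — never all 6.
So no plan with fewer than 13 crossings exists, and this one achieves 13:
1. Boatman goes to the right bank with Cato.
2. Boatman goes back to the left bank alone.
3. Boatman goes to the right bank with Faye.
4. Boatman goes back to the left bank with Cato.
5. Boatman goes to the right bank with Alma.
6. Boatman goes back to the left bank alone.
7. Boatman goes to the right bank with Evan.
8. Boatman goes back to the left bank alone.
9. Boatman goes to the right bank with Pim.
10. Boatman goes back to the left bank alone.
11. Boatman goes to the right bank with Ivo.
12. Boatman goes back to the left bank alone.
13. Boatman goes to the right bank with Cato.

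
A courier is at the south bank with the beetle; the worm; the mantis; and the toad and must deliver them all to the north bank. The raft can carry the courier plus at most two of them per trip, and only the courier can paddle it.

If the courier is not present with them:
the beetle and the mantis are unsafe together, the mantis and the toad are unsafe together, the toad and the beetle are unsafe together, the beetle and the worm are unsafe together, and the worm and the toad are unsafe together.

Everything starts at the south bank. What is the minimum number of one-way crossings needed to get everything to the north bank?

5

Counting alone: the courier can take at most 2 across per trip to the north bank, so moving all 4 needs at least 2 loaded trips out, with a return between consecutive ones — at least 3 crossings.
The safety rule pushes this higher. Following every safe sequence of crossings, the most of the 4 that can be at the north bank as the raft arrives there on crossing 3 is 3 — never all 4.
So no plan with fewer than 5 crossings exists, and this one achieves 5:
1. Courier goes to the north bank with the beetle and the toad.  [the south bank: the mantis, the worm | the north bank: the beetle, the toad]
2. Courier goes back to the south bank with the beetle.  [the south bank: the beetle, the mantis, the worm | the north bank: the toad]
3. Courier goes to the north bank with the mantis and the worm.  [the south bank: the beetle | the north bank: the mantis, the toad, the worm]
4. Courier goes back to the south bank with the toad.  [the south bank: the beetle, the toad | the north bank: the mantis, the worm]
5. Courier goes to the north bank with the beetle and the toad.  [the south bank: — | the north bank: the beetle, the mantis, the toad, the worm]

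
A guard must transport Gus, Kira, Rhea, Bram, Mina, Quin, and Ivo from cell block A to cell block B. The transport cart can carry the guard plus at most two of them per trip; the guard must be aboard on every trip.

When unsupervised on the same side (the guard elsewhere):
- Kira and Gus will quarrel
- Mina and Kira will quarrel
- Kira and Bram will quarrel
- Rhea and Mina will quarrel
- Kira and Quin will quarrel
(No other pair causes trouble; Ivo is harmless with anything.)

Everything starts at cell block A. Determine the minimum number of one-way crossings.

Counting alone: the guard can take at most 2 across per trip to cell block B, so moving all 7 needs at least 4 loaded trips out, with a return between consecutive ones — at least 7 crossings.
The safety rule pushes this higher. Following every safe sequence of crossings, the most of the 7 that can be at cell block B as the transport cart arrives there on crossing 7 is 6 — never all 7.
So no plan with fewer than 9 crossings exists, and this one achieves 9:
1. Guard goes to cell block B with Kira and Rhea.  [cell block A: Bram, Gus, Ivo, Mina, Quin | cell block B: Kira, Rhea]
2. Guard goes back to cell block A alone.  [cell block A: Bram, Gus, Ivo, Mina, Quin | cell block B: Kira, Rhea]
3. Guard goes to cell block B with Ivo.  [cell block A: Bram, Gus, Mina, Quin | cell block B: Ivo, Kira, Rhea]
4. Guard goes back to cell block A alone.  [cell block A: Bram, Gus, Mina, Quin | cell block B: Ivo, Kira, Rhea]
5. Guard goes to cell block B with Bram and Gus.  [cell block A: Mina, Quin | cell block B: Bram, Gus, Ivo, Kira, Rhea]
6. Guard goes back to cell block A with Kira.  [cell block A: Kira, Mina, Quin | cell block B: Bram, Gus, Ivo, Rhea]
7. Guard goes to cell block B with Kira and Quin.  [cell block A: Mina | cell block B: Bram, Gus, Ivo, Kira, Quin, Rhea]
8. Guard goes back to cell block A with Kira.  [cell block A: Kira, Mina | cell block B: Bram, Gus, Ivo, Quin, Rhea]
9. Guard goes to cell block B with Kira and Mina.  [cell block A: — | cell block B: Bram, Gus, Ivo, Kira, Mina, Quin, Rhea]

9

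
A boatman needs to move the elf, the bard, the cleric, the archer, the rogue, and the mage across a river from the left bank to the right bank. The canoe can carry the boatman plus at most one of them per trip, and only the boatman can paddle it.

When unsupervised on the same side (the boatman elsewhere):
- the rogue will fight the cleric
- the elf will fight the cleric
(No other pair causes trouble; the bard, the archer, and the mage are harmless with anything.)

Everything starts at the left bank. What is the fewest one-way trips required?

Counting alone: the boatman can take at most 1 across per trip to the right bank, so moving all 6 needs at least 6 loaded trips out, with a return between consecutive ones — at least 11 crossings.
The safety rule pushes this higher. Following every safe sequence of crossings, the most of the 6 that can be at the right bank as the canoe arrives there on crossing 11 is 5 — never all 6.
So no plan with fewer than 13 crossings exists, and this one achieves 13:
1. Boatman goes to the right bank with the cleric.  [the left bank: the archer, the bard, the elf, the mage, the rogue | the right bank: the cleric]
2. Boatman goes back to the left bank alone.  [the left bank: the archer, the bard, the elf, the mage, the rogue | the right bank: the cleric]
3. Boatman goes to the right bank with the elf.  [the left bank: the archer, the bard, the mage, the rogue | the right bank: the cleric, the elf]
4. Boatman goes back to the left bank with the cleric.  [the left bank: the archer, the bard, the cleric, the mage, the rogue | the right bank: the elf]
5. Boatman goes to the right bank with the rogue.  [the left bank: the archer, the bard, the cleric, the mage | the right bank: the elf, the rogue]
6. Boatman goes back to the left bank alone.  [the left bank: the archer, the bard, the cleric, the mage | the right bank: the elf, the rogue]
7. Boatman goes to the right bank with the bard.  [the left bank: the archer, the cleric, the mage | the right bank: the bard, the elf, the rogue]
8. Boatman goes back to the left bank alone.  [the left bank: the archer, the cleric, the mage | the right bank: the bard, the elf, the rogue]
9. Boatman goes to the right bank with the archer.  [the left bank: the cleric, the mage | the right bank: the archer, the bard, the elf, the rogue]
10. Boatman goes back to the left bank alone.  [the left bank: the cleric, the mage | the right bank: the archer, the bard, the elf, the rogue]
11. Boatman goes to the right bank with the mage.  [the left bank: the cleric | the right bank: the archer, the bard, the elf, the mage, the rogue]
12. Boatman goes back to the left bank alone.  [the left bank: the cleric | the right bank: the archer, the bard, the elf, the mage, the rogue]
13. Boatman goes to the right bank with the cleric.  [the left bank: — | the right bank: the archer, the bard, the cleric, the elf, the mage, the rogue]

13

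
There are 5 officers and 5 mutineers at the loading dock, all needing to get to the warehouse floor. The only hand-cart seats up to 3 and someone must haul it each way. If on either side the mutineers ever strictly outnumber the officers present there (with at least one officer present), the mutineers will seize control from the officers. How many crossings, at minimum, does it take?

Counting alone: each trip to the warehouse floor takes at most 3 across and each return brings at least 1 back, so after t trips out (and t−1 returns) at most 3t − (t−1) of the 10 are across; that first reaches 10 at t = 5, so at least 9 crossings are needed.
The safety rule pushes this higher. Following every safe sequence of crossings, the most of the 10 that can be at the warehouse floor as the hand-cart arrives there on crossing 9 is 9 — never all 10.
So no plan with fewer than 11 crossings exists, and this one achieves 11:
1. 2 mutineers → the warehouse floor.  (the loading dock: 5O 3M; the warehouse floor: 0O 2M)
2. 1 mutineer ← the loading dock.  (the loading dock: 5O 4M; the warehouse floor: 0O 1M)
3. 3 mutineers → the warehouse floor.  (the loading dock: 5O 1M; the warehouse floor: 0O 4M)
4. 1 mutineer ← the loading dock.  (the loading dock: 5O 2M; the warehouse floor: 0O 3M)
5. 3 officers → the warehouse floor.  (the loading dock: 2O 2M; the warehouse floor: 3O 3M)
6. 1 officer and 1 mutineer ← the loading dock.  (the loading dock: 3O 3M; the warehouse floor: 2O 2M)
7. 3 officers → the warehouse floor.  (the loading dock: 0O 3M; the warehouse floor: 5O 2M)
8. 1 mutineer ← the loading dock.  (the loading dock: 0O 4M; the warehouse floor: 5O 1M)
9. 2 mutineers → the warehouse floor.  (the loading dock: 0O 2M; the warehouse floor: 5O 3M)
10. 1 mutineer ← the loading dock.  (the loading dock: 0O 3M; the warehouse floor: 5O 2M)
11. 3 mutineers → the warehouse floor.  (the loading dock: 0O 0M; the warehouse floor: 5O 5M)

11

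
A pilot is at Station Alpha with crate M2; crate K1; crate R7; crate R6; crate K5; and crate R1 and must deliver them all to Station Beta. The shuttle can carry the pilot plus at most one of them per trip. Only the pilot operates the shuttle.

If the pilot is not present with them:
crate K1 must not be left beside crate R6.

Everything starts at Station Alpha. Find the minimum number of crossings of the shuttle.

Counting alone: the pilot can take at most 1 across per trip to Station Beta, so moving all 6 needs at least 6 loaded trips out, with a return between consecutive ones — at least 11 crossings.
The plan below uses exactly 11 crossings, so it is optimal:
1. Pilot goes to Station Beta with crate K1.
2. Pilot goes back to Station Alpha alone.
3. Pilot goes to Station Beta with crate M2.
4. Pilot goes back to Station Alpha alone.
5. Pilot goes to Station Beta with crate R7.
6. Pilot goes back to Station Alpha alone.
7. Pilot goes to Station Beta with crate K5.
8. Pilot goes back to Station Alpha alone.
9. Pilot goes to Station Beta with crate R1.
10. Pilot goes back to Station Alpha alone.
11. Pilot goes to Station Beta with crate R6.

11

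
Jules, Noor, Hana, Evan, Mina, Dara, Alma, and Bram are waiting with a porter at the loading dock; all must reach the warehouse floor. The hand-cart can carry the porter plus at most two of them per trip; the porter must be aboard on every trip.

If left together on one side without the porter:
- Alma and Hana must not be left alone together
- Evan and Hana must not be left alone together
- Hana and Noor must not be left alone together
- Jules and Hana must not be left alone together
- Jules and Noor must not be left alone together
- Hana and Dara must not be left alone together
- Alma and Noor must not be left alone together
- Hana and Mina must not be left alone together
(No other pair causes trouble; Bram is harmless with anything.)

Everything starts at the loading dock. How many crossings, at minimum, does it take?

Counting alone: the porter can take at most 2 across per trip to the warehouse floor, so moving all 8 needs at least 4 loaded trips out, with a return between consecutive ones — at least 7 crossings.
The safety rule pushes this higher. Following every safe sequence of crossings, the most of the 8 that can be at the warehouse floor as the hand-cart arrives there on crossings 7, 9, 11 is 5, 6, 7 respectively — never all 8.
So no plan with fewer than 13 crossings exists, and this one achieves 13:
1. Porter goes to the warehouse floor with Hana and Noor.  [the loading dock: Alma, Bram, Dara, Evan, Jules, Mina | the warehouse floor: Hana, Noor]
2. Porter goes back to the loading dock with Noor.  [the loading dock: Alma, Bram, Dara, Evan, Jules, Mina, Noor | the warehouse floor: Hana]
3. Porter goes to the warehouse floor with Alma and Jules.  [the loading dock: Bram, Dara, Evan, Mina, Noor | the warehouse floor: Alma, Hana, Jules]
4. Porter goes back to the loading dock with Hana.  [the loading dock: Bram, Dara, Evan, Hana, Mina, Noor | the warehouse floor: Alma, Jules]
5. Porter goes to the warehouse floor with Evan and Hana.  [the loading dock: Bram, Dara, Mina, Noor | the warehouse floor: Alma, Evan, Hana, Jules]
6. Porter goes back to the loading dock with Hana.  [the loading dock: Bram, Dara, Hana, Mina, Noor | the warehouse floor: Alma, Evan, Jules]
7. Porter goes to the warehouse floor with Hana and Mina.  [the loading dock: Bram, Dara, Noor | the warehouse floor: Alma, Evan, Hana, Jules, Mina]
8. Porter goes back to the loading dock with Hana.  [the loading dock: Bram, Dara, Hana, Noor | the warehouse floor: Alma, Evan, Jules, Mina]
9. Porter goes to the warehouse floor with Dara and Noor.  [the loading dock: Bram, Hana | the warehouse floor: Alma, Dara, Evan, Jules, Mina, Noor]
10. Porter goes back to the loading dock with Noor.  [the loading dock: Bram, Hana, Noor | the warehouse floor: Alma, Dara, Evan, Jules, Mina]
11. Porter goes to the warehouse floor with Bram and Noor.  [the loading dock: Hana | the warehouse floor: Alma, Bram, Dara, Evan, Jules, Mina, Noor]
12. Porter goes back to the loading dock with Noor.  [the loading dock: Hana, Noor | the warehouse floor: Alma, Bram, Dara, Evan, Jules, Mina]
13. Porter goes to the warehouse floor with Hana and Noor.  [the loading dock: — | the warehouse floor: Alma, Bram, Dara, Evan, Hana, Jules, Mina, Noor]

13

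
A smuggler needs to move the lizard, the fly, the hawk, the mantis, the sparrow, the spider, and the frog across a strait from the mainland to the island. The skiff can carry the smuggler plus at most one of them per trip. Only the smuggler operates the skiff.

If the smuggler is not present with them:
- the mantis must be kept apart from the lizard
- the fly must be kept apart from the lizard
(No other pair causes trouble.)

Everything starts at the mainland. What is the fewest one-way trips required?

15

Counting alone: the smuggler can take at most 1 across per trip to the island, so moving all 7 needs at least 7 loaded trips out, with a return between consecutive ones — at least 13 crossings.
The safety rule pushes this higher. Following every safe sequence of crossings, the most of the 7 that can be at the island as the skiff arrives there on crossing 13 is 6 — never all 7.
So no plan with fewer than 15 crossings exists, and this one achieves 15:
1. Smuggler goes to the island with the lizard.  [the mainland: the fly, the frog, the hawk, the mantis, the sparrow, the spider | the island: the lizard]
2. Smuggler goes back to the mainland alone.  [the mainland: the fly, the frog, the hawk, the mantis, the sparrow, the spider | the island: the lizard]
3. Smuggler goes to the island with the fly.  [the mainland: the frog, the hawk, the mantis, the sparrow, the spider | the island: the fly, the lizard]
4. Smuggler goes back to the mainland with the lizard.  [the mainland: the frog, the hawk, the lizard, the mantis, the sparrow, the spider | the island: the fly]
5. Smuggler goes to the island with the mantis.  [the mainland: the frog, the hawk, the lizard, the sparrow, the spider | the island: the fly, the mantis]
6. Smuggler goes back to the mainland alone.  [the mainland: the frog, the hawk, the lizard, the sparrow, the spider | the island: the fly, the mantis]
7. Smuggler goes to the island with the hawk.  [the mainland: the frog, the lizard, the sparrow, the spider | the island: the fly, the hawk, the mantis]
8. Smuggler goes back to the mainland alone.  [the mainland: the frog, the lizard, the sparrow, the spider | the island: the fly, the hawk, the mantis]
9. Smuggler goes to the island with the sparrow.  [the mainland: the frog, the lizard, the spider | the island: the fly, the hawk, the mantis, the sparrow]
10. Smuggler goes back to the mainland alone.  [the mainland: the frog, the lizard, the spider | the island: the fly, the hawk, the mantis, the sparrow]
11. Smuggler goes to the island with the spider.  [the mainland: the frog, the lizard | the island: the fly, the hawk, the mantis, the sparrow, the spider]
12. Smuggler goes back to the mainland alone.  [the mainland: the frog, the lizard | the island: the fly, the hawk, the mantis, the sparrow, the spider]
13. Smuggler goes to the island with the frog.  [the mainland: the lizard | the island: the fly, the frog, the hawk, the mantis, the sparrow, the spider]
14. Smuggler goes back to the mainland alone.  [the mainland: the lizard | the island: the fly, the frog, the hawk, the mantis, the sparrow, the spider]
15. Smuggler goes to the island with the lizard.  [the mainland: — | the island: the fly, the frog, the hawk, the lizard, the mantis, the sparrow, the spider]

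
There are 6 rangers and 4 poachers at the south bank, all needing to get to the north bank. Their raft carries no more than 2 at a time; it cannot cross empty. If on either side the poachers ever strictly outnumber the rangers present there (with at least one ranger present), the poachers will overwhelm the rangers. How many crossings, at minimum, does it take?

17

Counting alone: each trip to the north bank takes at most 2 across and each return brings at least 1 back, so after t trips out (and t−1 returns) at most 2t − (t−1) of the 10 are across; that first reaches 10 at t = 9, so at least 17 crossings are needed.
The plan below uses exactly 17 crossings, so it is optimal:
1. 2 poachers → the north bank.  (the south bank: 6R 2P; the north bank: 0R 2P)
2. 1 poacher ← the south bank.  (the south bank: 6R 3P; the north bank: 0R 1P)
3. 2 poachers → the north bank.  (the south bank: 6R 1P; the north bank: 0R 3P)
4. 1 poacher ← the south bank.  (the south bank: 6R 2P; the north bank: 0R 2P)
5. 2 rangers → the north bank.  (the south bank: 4R 2P; the north bank: 2R 2P)
6. 1 poacher ← the south bank.  (the south bank: 4R 3P; the north bank: 2R 1P)
7. 1 ranger and 1 poacher → the north bank.  (the south bank: 3R 2P; the north bank: 3R 2P)
8. 1 poacher ← the south bank.  (the south bank: 3R 3P; the north bank: 3R 1P)
9. 2 poachers → the north bank.  (the south bank: 3R 1P; the north bank: 3R 3P)
10. 1 poacher ← the south bank.  (the south bank: 3R 2P; the north bank: 3R 2P)
11. 1 ranger and 1 poacher → the north bank.  (the south bank: 2R 1P; the north bank: 4R 3P)
12. 1 poacher ← the south bank.  (the south bank: 2R 2P; the north bank: 4R 2P)
13. 2 poachers → the north bank.  (the south bank: 2R 0P; the north bank: 4R 4P)
14. 1 poacher ← the south bank.  (the south bank: 2R 1P; the north bank: 4R 3P)
15. 1 ranger and 1 poacher → the north bank.  (the south bank: 1R 0P; the north bank: 5R 4P)
16. 1 poacher ← the south bank.  (the south bank: 1R 1P; the north bank: 5R 3P)
17. 1 ranger and 1 poacher → the north bank.  (the south bank: 0R 0P; the north bank: 6R 4P)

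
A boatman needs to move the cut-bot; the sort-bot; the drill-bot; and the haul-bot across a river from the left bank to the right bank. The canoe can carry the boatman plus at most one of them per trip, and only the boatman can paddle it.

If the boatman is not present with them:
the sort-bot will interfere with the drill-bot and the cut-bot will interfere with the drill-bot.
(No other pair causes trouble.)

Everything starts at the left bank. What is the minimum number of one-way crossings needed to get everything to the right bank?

Counting alone: the boatman can take at most 1 across per trip to the right bank, so moving all 4 needs at least 4 loaded trips out, with a return between consecutive ones — at least 7 crossings.
The safety rule pushes this higher. Following every safe sequence of crossings, the most of the 4 that can be at the right bank as the canoe arrives there on crossing 7 is 3 — never all 4.
So no plan with fewer than 9 crossings exists, and this one achieves 9:
1. Boatman goes to the right bank with the drill-bot.  [the left bank: the cut-bot, the haul-bot, the sort-bot | the right bank: the drill-bot]
2. Boatman goes back to the left bank alone.  [the left bank: the cut-bot, the haul-bot, the sort-bot | the right bank: the drill-bot]
3. Boatman goes to the right bank with the cut-bot.  [the left bank: the haul-bot, the sort-bot | the right bank: the cut-bot, the drill-bot]
4. Boatman goes back to the left bank with the drill-bot.  [the left bank: the drill-bot, the haul-bot, the sort-bot | the right bank: the cut-bot]
5. Boatman goes to the right bank with the sort-bot.  [the left bank: the drill-bot, the haul-bot | the right bank: the cut-bot, the sort-bot]
6. Boatman goes back to the left bank alone.  [the left bank: the drill-bot, the haul-bot | the right bank: the cut-bot, the sort-bot]
7. Boatman goes to the right bank with the haul-bot.  [the left bank: the drill-bot | the right bank: the cut-bot, the haul-bot, the sort-bot]
8. Boatman goes back to the left bank alone.  [the left bank: the drill-bot | the right bank: the cut-bot, the haul-bot, the sort-bot]
9. Boatman goes to the right bank with the drill-bot.  [the left bank: — | the right bank: the cut-bot, the drill-bot, the haul-bot, the sort-bot]

9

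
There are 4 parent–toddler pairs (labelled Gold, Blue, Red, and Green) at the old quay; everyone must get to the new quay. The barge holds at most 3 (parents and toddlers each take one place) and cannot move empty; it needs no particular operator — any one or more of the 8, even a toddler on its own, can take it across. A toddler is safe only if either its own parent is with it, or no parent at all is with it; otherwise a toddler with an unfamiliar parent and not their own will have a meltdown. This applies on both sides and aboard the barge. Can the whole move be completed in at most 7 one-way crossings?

No

Counting alone: each trip to the new quay takes at most 3 across and each return brings at least 1 back, so after t trips out (and t−1 returns) at most 3t − (t−1) of the 8 are across; that first reaches 8 at t = 4, so at least 7 crossings are needed.
The safety rule pushes this higher. Following every safe sequence of crossings, the most of the 8 that can be at the new quay as the barge arrives there on crossing 7 is 7 — never all 8.
So the move cannot be finished within 7 crossings. (The shortest complete plan takes 9:)
1. parent Gold and toddler Gold cross → the new quay.
2. parent Gold crosses ← the old quay.
3. parent Blue, parent Gold, and toddler Blue cross → the new quay.
4. parent Gold and toddler Gold cross ← the old quay.
5. parent Gold, parent Green, and parent Red cross → the new quay.
6. toddler Blue crosses ← the old quay.
7. toddler Blue and toddler Gold cross → the new quay.
8. toddler Gold crosses ← the old quay.
9. toddler Gold, toddler Green, and toddler Red cross → the new quay.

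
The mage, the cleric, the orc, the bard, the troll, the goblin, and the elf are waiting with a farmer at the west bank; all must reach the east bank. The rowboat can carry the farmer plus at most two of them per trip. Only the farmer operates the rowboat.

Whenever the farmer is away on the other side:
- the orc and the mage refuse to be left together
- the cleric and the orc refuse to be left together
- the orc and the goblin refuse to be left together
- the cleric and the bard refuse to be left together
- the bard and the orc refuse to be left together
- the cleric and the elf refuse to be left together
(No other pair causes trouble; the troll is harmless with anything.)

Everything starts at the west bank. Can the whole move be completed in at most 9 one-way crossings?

No

Counting alone: the farmer can take at most 2 across per trip to the east bank, so moving all 7 needs at least 4 loaded trips out, with a return between consecutive ones — at least 7 crossings.
The safety rule pushes this higher. Following every safe sequence of crossings, the most of the 7 that can be at the east bank as the rowboat arrives there on crossings 7, 9 is 5, 6 respectively — never all 7.
So the move cannot be finished within 9 crossings. (The shortest complete plan takes 11:)
1. Farmer goes to the east bank with the cleric and the orc.
2. Farmer goes back to the west bank with the cleric.
3. Farmer goes to the east bank with the cleric and the mage.
4. Farmer goes back to the west bank with the orc.
5. Farmer goes to the east bank with the orc and the troll.
6. Farmer goes back to the west bank with the orc.
7. Farmer goes to the east bank with the goblin and the orc.
8. Farmer goes back to the west bank with the orc.
9. Farmer goes to the east bank with the bard and the elf.
10. Farmer goes back to the west bank with the cleric.
11. Farmer goes to the east bank with the cleric and the orc.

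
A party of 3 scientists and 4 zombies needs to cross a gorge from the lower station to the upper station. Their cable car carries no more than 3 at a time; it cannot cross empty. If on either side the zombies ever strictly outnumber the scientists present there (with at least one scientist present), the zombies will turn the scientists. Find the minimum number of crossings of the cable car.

impossible

The zombies already outnumber the scientists at the lower station before anyone moves, so the starting position itself is disallowed.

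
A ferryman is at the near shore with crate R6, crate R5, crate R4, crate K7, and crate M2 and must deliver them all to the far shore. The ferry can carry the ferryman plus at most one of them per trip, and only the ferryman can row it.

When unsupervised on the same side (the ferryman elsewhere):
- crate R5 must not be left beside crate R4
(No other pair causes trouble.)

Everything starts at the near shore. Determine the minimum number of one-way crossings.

Counting alone: the ferryman can take at most 1 across per trip to the far shore, so moving all 5 needs at least 5 loaded trips out, with a return between consecutive ones — at least 9 crossings.
The plan below uses exactly 9 crossings, so it is optimal:
1. Ferryman goes to the far shore with crate R5.
2. Ferryman goes back to the near shore alone.
3. Ferryman goes to the far shore with crate R6.
4. Ferryman goes back to the near shore alone.
5. Ferryman goes to the far shore with crate K7.
6. Ferryman goes back to the near shore alone.
7. Ferryman goes to the far shore with crate M2.
8. Ferryman goes back to the near shore alone.
9. Ferryman goes to the far shore with crate R4.

9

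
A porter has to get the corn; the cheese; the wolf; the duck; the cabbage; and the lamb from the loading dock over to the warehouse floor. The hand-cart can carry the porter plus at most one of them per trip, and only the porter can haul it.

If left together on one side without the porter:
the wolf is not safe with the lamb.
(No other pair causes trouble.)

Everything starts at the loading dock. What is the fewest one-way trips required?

11

Counting alone: the porter can take at most 1 across per trip to the warehouse floor, so moving all 6 needs at least 6 loaded trips out, with a return between consecutive ones — at least 11 crossings.
The plan below uses exactly 11 crossings, so it is optimal:
1. Porter goes to the warehouse floor with the wolf.
2. Porter goes back to the loading dock alone.
3. Porter goes to the warehouse floor with the corn.
4. Porter goes back to the loading dock alone.
5. Porter goes to the warehouse floor with the cheese.
6. Porter goes back to the loading dock alone.
7. Porter goes to the warehouse floor with the duck.
8. Porter goes back to the loading dock alone.
9. Porter goes to the warehouse floor with the cabbage.
10. Porter goes back to the loading dock alone.
11. Porter goes to the warehouse floor with the lamb.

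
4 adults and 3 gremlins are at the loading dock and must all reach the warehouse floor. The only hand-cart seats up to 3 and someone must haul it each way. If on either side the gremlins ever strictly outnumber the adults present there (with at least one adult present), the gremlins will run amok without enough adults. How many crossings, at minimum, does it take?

5

Counting alone: each trip to the warehouse floor takes at most 3 across and each return brings at least 1 back, so after t trips out (and t−1 returns) at most 3t − (t−1) of the 7 are across; that first reaches 7 at t = 3, so at least 5 crossings are needed.
The plan below uses exactly 5 crossings, so it is optimal:
1. 3 gremlins → the warehouse floor.  (the loading dock: 4A 0G; the warehouse floor: 0A 3G)
2. 1 gremlin ← the loading dock.  (the loading dock: 4A 1G; the warehouse floor: 0A 2G)
3. 3 adults → the warehouse floor.  (the loading dock: 1A 1G; the warehouse floor: 3A 2G)
4. 1 adult ← the loading dock.  (the loading dock: 2A 1G; the warehouse floor: 2A 2G)
5. 2 adults and 1 gremlin → the warehouse floor.  (the loading dock: 0A 0G; the warehouse floor: 4A 3G)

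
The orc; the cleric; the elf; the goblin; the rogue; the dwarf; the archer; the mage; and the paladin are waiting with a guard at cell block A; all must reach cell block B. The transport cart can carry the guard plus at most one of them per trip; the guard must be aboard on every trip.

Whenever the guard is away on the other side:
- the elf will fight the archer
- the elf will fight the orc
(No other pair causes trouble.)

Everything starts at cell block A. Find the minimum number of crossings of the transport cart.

19

Counting alone: the guard can take at most 1 across per trip to cell block B, so moving all 9 needs at least 9 loaded trips out, with a return between consecutive ones — at least 17 crossings.
The safety rule pushes this higher. Following every safe sequence of crossings, the most of the 9 that can be at cell block B as the transport cart arrives there on crossing 17 is 8 — never all 9.
So no plan with fewer than 19 crossings exists, and this one achieves 19:
1. Guard goes to cell block B with the elf.
2. Guard goes back to cell block A alone.
3. Guard goes to cell block B with the orc.
4. Guard goes back to cell block A with the elf.
5. Guard goes to cell block B with the archer.
6. Guard goes back to cell block A alone.
7. Guard goes to cell block B with the cleric.
8. Guard goes back to cell block A alone.
9. Guard goes to cell block B with the goblin.
10. Guard goes back to cell block A alone.
11. Guard goes to cell block B with the rogue.
12. Guard goes back to cell block A alone.
13. Guard goes to cell block B with the dwarf.
14. Guard goes back to cell block A alone.
15. Guard goes to cell block B with the mage.
16. Guard goes back to cell block A alone.
17. Guard goes to cell block B with the paladin.
18. Guard goes back to cell block A alone.
19. Guard goes to cell block B with the elf.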